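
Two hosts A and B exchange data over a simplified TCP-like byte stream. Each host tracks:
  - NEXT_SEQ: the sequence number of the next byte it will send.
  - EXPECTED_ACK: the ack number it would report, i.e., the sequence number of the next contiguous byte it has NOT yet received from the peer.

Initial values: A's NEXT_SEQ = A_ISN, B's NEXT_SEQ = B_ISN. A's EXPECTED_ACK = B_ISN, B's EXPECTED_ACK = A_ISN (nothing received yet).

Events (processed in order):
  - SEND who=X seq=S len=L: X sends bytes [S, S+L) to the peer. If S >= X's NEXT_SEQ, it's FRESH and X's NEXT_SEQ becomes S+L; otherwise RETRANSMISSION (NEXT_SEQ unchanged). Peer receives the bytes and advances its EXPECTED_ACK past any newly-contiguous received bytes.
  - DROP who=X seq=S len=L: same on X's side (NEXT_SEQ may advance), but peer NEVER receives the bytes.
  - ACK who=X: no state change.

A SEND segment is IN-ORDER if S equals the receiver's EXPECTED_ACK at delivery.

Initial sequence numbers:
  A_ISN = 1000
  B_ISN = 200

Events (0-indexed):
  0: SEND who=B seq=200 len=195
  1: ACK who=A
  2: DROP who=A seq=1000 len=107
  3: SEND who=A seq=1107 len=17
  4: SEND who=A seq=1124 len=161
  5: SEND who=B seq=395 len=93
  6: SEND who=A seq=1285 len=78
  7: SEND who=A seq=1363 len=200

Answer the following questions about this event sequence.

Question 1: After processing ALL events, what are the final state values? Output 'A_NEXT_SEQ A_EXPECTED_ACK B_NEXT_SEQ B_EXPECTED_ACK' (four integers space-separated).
After event 0: A_seq=1000 A_ack=395 B_seq=395 B_ack=1000
After event 1: A_seq=1000 A_ack=395 B_seq=395 B_ack=1000
After event 2: A_seq=1107 A_ack=395 B_seq=395 B_ack=1000
After event 3: A_seq=1124 A_ack=395 B_seq=395 B_ack=1000
After event 4: A_seq=1285 A_ack=395 B_seq=395 B_ack=1000
After event 5: A_seq=1285 A_ack=488 B_seq=488 B_ack=1000
After event 6: A_seq=1363 A_ack=488 B_seq=488 B_ack=1000
After event 7: A_seq=1563 A_ack=488 B_seq=488 B_ack=1000

Answer: 1563 488 488 1000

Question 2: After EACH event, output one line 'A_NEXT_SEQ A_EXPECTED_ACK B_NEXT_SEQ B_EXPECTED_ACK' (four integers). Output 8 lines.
1000 395 395 1000
1000 395 395 1000
1107 395 395 1000
1124 395 395 1000
1285 395 395 1000
1285 488 488 1000
1363 488 488 1000
1563 488 488 1000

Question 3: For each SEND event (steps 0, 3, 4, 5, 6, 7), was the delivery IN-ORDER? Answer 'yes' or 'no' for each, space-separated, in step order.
Step 0: SEND seq=200 -> in-order
Step 3: SEND seq=1107 -> out-of-order
Step 4: SEND seq=1124 -> out-of-order
Step 5: SEND seq=395 -> in-order
Step 6: SEND seq=1285 -> out-of-order
Step 7: SEND seq=1363 -> out-of-order

Answer: yes no no yes no no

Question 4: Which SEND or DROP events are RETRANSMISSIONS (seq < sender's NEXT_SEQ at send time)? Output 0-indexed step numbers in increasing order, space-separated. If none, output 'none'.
Answer: none

Derivation:
Step 0: SEND seq=200 -> fresh
Step 2: DROP seq=1000 -> fresh
Step 3: SEND seq=1107 -> fresh
Step 4: SEND seq=1124 -> fresh
Step 5: SEND seq=395 -> fresh
Step 6: SEND seq=1285 -> fresh
Step 7: SEND seq=1363 -> fresh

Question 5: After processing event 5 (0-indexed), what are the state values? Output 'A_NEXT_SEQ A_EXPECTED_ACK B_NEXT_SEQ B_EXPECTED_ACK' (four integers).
After event 0: A_seq=1000 A_ack=395 B_seq=395 B_ack=1000
After event 1: A_seq=1000 A_ack=395 B_seq=395 B_ack=1000
After event 2: A_seq=1107 A_ack=395 B_seq=395 B_ack=1000
After event 3: A_seq=1124 A_ack=395 B_seq=395 B_ack=1000
After event 4: A_seq=1285 A_ack=395 B_seq=395 B_ack=1000
After event 5: A_seq=1285 A_ack=488 B_seq=488 B_ack=1000

1285 488 488 1000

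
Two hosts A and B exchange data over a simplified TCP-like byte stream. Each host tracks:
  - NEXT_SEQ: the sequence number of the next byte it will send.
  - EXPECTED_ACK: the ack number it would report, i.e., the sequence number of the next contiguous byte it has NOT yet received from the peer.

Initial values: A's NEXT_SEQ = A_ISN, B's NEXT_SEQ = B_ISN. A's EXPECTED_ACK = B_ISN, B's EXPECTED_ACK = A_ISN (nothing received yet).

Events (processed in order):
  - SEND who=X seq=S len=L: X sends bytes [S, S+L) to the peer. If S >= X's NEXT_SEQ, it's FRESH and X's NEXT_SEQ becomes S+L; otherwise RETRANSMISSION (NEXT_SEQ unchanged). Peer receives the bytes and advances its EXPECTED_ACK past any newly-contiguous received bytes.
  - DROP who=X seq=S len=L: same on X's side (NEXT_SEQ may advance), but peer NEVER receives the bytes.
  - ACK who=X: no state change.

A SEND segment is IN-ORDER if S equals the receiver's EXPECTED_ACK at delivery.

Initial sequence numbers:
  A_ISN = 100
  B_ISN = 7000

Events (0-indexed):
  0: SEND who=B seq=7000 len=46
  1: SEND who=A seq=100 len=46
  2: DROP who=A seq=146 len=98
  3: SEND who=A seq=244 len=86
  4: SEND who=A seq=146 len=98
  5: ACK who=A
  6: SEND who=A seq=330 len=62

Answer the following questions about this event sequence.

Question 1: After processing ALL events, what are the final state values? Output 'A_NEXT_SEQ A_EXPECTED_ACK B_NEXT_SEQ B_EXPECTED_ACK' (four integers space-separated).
After event 0: A_seq=100 A_ack=7046 B_seq=7046 B_ack=100
After event 1: A_seq=146 A_ack=7046 B_seq=7046 B_ack=146
After event 2: A_seq=244 A_ack=7046 B_seq=7046 B_ack=146
After event 3: A_seq=330 A_ack=7046 B_seq=7046 B_ack=146
After event 4: A_seq=330 A_ack=7046 B_seq=7046 B_ack=330
After event 5: A_seq=330 A_ack=7046 B_seq=7046 B_ack=330
After event 6: A_seq=392 A_ack=7046 B_seq=7046 B_ack=392

Answer: 392 7046 7046 392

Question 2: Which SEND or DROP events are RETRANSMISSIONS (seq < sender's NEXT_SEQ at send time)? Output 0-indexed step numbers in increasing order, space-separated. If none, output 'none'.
Step 0: SEND seq=7000 -> fresh
Step 1: SEND seq=100 -> fresh
Step 2: DROP seq=146 -> fresh
Step 3: SEND seq=244 -> fresh
Step 4: SEND seq=146 -> retransmit
Step 6: SEND seq=330 -> fresh

Answer: 4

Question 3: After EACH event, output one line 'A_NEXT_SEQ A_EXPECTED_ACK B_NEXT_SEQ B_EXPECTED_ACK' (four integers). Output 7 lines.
100 7046 7046 100
146 7046 7046 146
244 7046 7046 146
330 7046 7046 146
330 7046 7046 330
330 7046 7046 330
392 7046 7046 392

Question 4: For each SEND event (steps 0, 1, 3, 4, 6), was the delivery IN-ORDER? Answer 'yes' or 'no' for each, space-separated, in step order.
Answer: yes yes no yes yes

Derivation:
Step 0: SEND seq=7000 -> in-order
Step 1: SEND seq=100 -> in-order
Step 3: SEND seq=244 -> out-of-order
Step 4: SEND seq=146 -> in-order
Step 6: SEND seq=330 -> in-order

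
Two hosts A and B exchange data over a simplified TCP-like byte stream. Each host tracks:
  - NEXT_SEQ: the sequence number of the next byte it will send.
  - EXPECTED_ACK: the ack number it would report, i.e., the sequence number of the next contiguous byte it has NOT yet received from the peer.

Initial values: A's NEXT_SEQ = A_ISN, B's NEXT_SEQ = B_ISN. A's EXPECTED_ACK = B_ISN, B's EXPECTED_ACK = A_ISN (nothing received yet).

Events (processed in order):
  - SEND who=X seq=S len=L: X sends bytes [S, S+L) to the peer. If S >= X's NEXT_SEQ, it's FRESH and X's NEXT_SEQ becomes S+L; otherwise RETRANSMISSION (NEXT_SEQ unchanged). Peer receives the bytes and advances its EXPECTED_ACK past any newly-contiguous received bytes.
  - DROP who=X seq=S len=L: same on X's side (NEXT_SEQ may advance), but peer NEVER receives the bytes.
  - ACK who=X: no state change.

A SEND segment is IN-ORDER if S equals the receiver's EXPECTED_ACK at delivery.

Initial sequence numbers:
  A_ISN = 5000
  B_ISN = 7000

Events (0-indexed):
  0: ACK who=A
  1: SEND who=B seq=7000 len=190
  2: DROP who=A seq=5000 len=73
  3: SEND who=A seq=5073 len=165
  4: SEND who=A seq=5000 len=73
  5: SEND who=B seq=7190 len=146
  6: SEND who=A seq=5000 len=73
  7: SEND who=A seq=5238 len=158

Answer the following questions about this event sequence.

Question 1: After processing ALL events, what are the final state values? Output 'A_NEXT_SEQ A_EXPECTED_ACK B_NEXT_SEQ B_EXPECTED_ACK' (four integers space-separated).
After event 0: A_seq=5000 A_ack=7000 B_seq=7000 B_ack=5000
After event 1: A_seq=5000 A_ack=7190 B_seq=7190 B_ack=5000
After event 2: A_seq=5073 A_ack=7190 B_seq=7190 B_ack=5000
After event 3: A_seq=5238 A_ack=7190 B_seq=7190 B_ack=5000
After event 4: A_seq=5238 A_ack=7190 B_seq=7190 B_ack=5238
After event 5: A_seq=5238 A_ack=7336 B_seq=7336 B_ack=5238
After event 6: A_seq=5238 A_ack=7336 B_seq=7336 B_ack=5238
After event 7: A_seq=5396 A_ack=7336 B_seq=7336 B_ack=5396

Answer: 5396 7336 7336 5396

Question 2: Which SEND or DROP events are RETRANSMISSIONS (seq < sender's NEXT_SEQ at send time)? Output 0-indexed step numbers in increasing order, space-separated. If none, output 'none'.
Answer: 4 6

Derivation:
Step 1: SEND seq=7000 -> fresh
Step 2: DROP seq=5000 -> fresh
Step 3: SEND seq=5073 -> fresh
Step 4: SEND seq=5000 -> retransmit
Step 5: SEND seq=7190 -> fresh
Step 6: SEND seq=5000 -> retransmit
Step 7: SEND seq=5238 -> fresh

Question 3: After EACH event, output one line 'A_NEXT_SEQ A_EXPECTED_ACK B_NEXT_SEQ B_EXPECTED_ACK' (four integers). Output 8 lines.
5000 7000 7000 5000
5000 7190 7190 5000
5073 7190 7190 5000
5238 7190 7190 5000
5238 7190 7190 5238
5238 7336 7336 5238
5238 7336 7336 5238
5396 7336 7336 5396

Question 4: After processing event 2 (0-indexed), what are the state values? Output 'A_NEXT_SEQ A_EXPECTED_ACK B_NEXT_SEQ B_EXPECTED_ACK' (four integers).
After event 0: A_seq=5000 A_ack=7000 B_seq=7000 B_ack=5000
After event 1: A_seq=5000 A_ack=7190 B_seq=7190 B_ack=5000
After event 2: A_seq=5073 A_ack=7190 B_seq=7190 B_ack=5000

5073 7190 7190 5000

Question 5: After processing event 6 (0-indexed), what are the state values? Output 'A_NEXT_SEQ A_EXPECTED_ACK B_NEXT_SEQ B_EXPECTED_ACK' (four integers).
After event 0: A_seq=5000 A_ack=7000 B_seq=7000 B_ack=5000
After event 1: A_seq=5000 A_ack=7190 B_seq=7190 B_ack=5000
After event 2: A_seq=5073 A_ack=7190 B_seq=7190 B_ack=5000
After event 3: A_seq=5238 A_ack=7190 B_seq=7190 B_ack=5000
After event 4: A_seq=5238 A_ack=7190 B_seq=7190 B_ack=5238
After event 5: A_seq=5238 A_ack=7336 B_seq=7336 B_ack=5238
After event 6: A_seq=5238 A_ack=7336 B_seq=7336 B_ack=5238

5238 7336 7336 5238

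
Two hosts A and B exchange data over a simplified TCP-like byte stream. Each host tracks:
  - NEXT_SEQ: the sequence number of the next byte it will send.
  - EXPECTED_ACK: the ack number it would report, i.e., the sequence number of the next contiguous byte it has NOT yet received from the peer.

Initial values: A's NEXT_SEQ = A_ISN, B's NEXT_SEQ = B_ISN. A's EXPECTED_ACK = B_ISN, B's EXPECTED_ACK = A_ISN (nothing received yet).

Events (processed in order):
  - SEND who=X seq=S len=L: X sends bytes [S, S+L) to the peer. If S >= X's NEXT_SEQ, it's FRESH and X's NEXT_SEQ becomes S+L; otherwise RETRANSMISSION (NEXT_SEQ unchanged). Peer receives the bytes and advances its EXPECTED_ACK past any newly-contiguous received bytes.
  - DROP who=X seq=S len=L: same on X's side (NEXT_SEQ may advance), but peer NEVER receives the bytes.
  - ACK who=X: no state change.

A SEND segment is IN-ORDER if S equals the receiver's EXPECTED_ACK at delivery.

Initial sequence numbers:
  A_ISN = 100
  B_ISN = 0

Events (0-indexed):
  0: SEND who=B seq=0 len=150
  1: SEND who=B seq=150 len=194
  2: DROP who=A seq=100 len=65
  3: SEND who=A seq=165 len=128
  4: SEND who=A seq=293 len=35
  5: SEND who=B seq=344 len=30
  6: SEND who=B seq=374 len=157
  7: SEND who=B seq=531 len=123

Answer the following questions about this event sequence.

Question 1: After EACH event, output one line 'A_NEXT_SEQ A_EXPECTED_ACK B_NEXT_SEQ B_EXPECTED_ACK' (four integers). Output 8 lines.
100 150 150 100
100 344 344 100
165 344 344 100
293 344 344 100
328 344 344 100
328 374 374 100
328 531 531 100
328 654 654 100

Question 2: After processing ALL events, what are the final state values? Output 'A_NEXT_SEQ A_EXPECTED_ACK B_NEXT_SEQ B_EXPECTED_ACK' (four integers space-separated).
After event 0: A_seq=100 A_ack=150 B_seq=150 B_ack=100
After event 1: A_seq=100 A_ack=344 B_seq=344 B_ack=100
After event 2: A_seq=165 A_ack=344 B_seq=344 B_ack=100
After event 3: A_seq=293 A_ack=344 B_seq=344 B_ack=100
After event 4: A_seq=328 A_ack=344 B_seq=344 B_ack=100
After event 5: A_seq=328 A_ack=374 B_seq=374 B_ack=100
After event 6: A_seq=328 A_ack=531 B_seq=531 B_ack=100
After event 7: A_seq=328 A_ack=654 B_seq=654 B_ack=100

Answer: 328 654 654 100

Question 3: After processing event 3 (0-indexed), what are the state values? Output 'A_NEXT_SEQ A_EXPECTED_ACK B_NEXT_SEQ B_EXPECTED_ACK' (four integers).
After event 0: A_seq=100 A_ack=150 B_seq=150 B_ack=100
After event 1: A_seq=100 A_ack=344 B_seq=344 B_ack=100
After event 2: A_seq=165 A_ack=344 B_seq=344 B_ack=100
After event 3: A_seq=293 A_ack=344 B_seq=344 B_ack=100

293 344 344 100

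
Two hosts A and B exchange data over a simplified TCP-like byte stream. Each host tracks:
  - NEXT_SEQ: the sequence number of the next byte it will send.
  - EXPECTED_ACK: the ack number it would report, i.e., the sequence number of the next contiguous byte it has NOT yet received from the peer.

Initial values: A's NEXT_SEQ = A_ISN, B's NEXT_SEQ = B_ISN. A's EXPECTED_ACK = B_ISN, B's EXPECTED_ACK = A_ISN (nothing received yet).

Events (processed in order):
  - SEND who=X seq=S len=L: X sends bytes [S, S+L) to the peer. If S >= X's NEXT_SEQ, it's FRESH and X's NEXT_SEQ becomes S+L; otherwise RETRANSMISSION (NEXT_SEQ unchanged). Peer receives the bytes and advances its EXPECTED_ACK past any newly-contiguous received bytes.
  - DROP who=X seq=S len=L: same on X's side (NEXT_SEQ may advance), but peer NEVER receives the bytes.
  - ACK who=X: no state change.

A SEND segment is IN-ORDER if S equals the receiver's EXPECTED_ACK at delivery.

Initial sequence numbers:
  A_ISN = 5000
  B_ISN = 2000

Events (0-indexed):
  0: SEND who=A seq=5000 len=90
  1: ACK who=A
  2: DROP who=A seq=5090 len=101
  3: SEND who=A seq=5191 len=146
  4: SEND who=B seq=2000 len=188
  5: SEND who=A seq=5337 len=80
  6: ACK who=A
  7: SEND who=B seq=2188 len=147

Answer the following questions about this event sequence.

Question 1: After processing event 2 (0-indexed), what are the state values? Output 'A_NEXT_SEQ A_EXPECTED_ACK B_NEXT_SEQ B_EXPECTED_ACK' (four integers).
After event 0: A_seq=5090 A_ack=2000 B_seq=2000 B_ack=5090
After event 1: A_seq=5090 A_ack=2000 B_seq=2000 B_ack=5090
After event 2: A_seq=5191 A_ack=2000 B_seq=2000 B_ack=5090

5191 2000 2000 5090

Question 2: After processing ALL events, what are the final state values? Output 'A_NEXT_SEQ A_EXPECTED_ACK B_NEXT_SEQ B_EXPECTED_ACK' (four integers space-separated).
After event 0: A_seq=5090 A_ack=2000 B_seq=2000 B_ack=5090
After event 1: A_seq=5090 A_ack=2000 B_seq=2000 B_ack=5090
After event 2: A_seq=5191 A_ack=2000 B_seq=2000 B_ack=5090
After event 3: A_seq=5337 A_ack=2000 B_seq=2000 B_ack=5090
After event 4: A_seq=5337 A_ack=2188 B_seq=2188 B_ack=5090
After event 5: A_seq=5417 A_ack=2188 B_seq=2188 B_ack=5090
After event 6: A_seq=5417 A_ack=2188 B_seq=2188 B_ack=5090
After event 7: A_seq=5417 A_ack=2335 B_seq=2335 B_ack=5090

Answer: 5417 2335 2335 5090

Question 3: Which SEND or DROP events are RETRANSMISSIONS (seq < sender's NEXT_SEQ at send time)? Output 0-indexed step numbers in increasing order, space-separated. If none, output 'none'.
Step 0: SEND seq=5000 -> fresh
Step 2: DROP seq=5090 -> fresh
Step 3: SEND seq=5191 -> fresh
Step 4: SEND seq=2000 -> fresh
Step 5: SEND seq=5337 -> fresh
Step 7: SEND seq=2188 -> fresh

Answer: none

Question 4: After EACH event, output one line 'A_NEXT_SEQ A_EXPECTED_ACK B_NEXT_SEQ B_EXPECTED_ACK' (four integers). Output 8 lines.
5090 2000 2000 5090
5090 2000 2000 5090
5191 2000 2000 5090
5337 2000 2000 5090
5337 2188 2188 5090
5417 2188 2188 5090
5417 2188 2188 5090
5417 2335 2335 5090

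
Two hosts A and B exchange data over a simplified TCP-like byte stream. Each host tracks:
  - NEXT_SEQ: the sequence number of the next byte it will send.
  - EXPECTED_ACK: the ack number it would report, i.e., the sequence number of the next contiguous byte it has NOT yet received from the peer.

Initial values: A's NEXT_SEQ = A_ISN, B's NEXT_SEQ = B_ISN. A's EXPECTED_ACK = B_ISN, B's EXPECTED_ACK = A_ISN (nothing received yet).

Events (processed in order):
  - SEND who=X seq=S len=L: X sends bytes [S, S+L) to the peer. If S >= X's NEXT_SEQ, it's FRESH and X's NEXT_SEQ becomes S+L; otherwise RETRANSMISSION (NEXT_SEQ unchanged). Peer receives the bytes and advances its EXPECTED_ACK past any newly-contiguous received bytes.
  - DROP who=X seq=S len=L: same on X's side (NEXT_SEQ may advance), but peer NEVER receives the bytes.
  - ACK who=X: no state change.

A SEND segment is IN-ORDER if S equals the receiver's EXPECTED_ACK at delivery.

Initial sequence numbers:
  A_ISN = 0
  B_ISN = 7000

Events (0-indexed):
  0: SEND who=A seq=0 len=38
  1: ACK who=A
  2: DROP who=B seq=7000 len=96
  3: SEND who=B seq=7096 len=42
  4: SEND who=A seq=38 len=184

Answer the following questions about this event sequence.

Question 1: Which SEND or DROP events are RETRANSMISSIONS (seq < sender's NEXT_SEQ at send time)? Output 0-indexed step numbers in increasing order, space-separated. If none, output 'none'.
Answer: none

Derivation:
Step 0: SEND seq=0 -> fresh
Step 2: DROP seq=7000 -> fresh
Step 3: SEND seq=7096 -> fresh
Step 4: SEND seq=38 -> fresh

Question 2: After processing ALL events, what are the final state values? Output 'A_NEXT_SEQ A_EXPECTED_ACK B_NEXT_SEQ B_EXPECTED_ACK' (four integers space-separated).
After event 0: A_seq=38 A_ack=7000 B_seq=7000 B_ack=38
After event 1: A_seq=38 A_ack=7000 B_seq=7000 B_ack=38
After event 2: A_seq=38 A_ack=7000 B_seq=7096 B_ack=38
After event 3: A_seq=38 A_ack=7000 B_seq=7138 B_ack=38
After event 4: A_seq=222 A_ack=7000 B_seq=7138 B_ack=222

Answer: 222 7000 7138 222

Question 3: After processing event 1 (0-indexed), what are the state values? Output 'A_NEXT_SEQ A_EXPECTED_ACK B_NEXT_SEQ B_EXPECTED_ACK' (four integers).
After event 0: A_seq=38 A_ack=7000 B_seq=7000 B_ack=38
After event 1: A_seq=38 A_ack=7000 B_seq=7000 B_ack=38

38 7000 7000 38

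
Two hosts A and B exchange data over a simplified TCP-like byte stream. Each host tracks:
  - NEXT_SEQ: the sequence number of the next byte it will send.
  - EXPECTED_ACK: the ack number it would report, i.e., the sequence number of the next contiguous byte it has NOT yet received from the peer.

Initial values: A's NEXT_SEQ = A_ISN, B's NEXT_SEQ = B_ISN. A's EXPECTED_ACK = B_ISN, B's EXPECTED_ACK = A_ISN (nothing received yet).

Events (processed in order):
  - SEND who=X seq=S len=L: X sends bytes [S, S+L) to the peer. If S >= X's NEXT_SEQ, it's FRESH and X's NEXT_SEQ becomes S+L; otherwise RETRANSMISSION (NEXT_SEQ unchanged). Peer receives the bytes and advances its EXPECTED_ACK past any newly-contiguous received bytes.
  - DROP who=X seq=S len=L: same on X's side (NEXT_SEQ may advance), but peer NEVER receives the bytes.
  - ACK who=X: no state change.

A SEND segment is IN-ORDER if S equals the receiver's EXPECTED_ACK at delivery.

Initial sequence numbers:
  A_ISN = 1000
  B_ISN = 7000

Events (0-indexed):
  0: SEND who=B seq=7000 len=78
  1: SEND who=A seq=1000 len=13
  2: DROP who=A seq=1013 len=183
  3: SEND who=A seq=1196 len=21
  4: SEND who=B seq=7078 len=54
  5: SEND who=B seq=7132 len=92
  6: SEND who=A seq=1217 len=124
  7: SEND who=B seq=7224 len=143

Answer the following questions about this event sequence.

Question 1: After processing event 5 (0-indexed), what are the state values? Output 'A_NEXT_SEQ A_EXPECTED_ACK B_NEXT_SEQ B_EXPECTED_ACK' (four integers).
After event 0: A_seq=1000 A_ack=7078 B_seq=7078 B_ack=1000
After event 1: A_seq=1013 A_ack=7078 B_seq=7078 B_ack=1013
After event 2: A_seq=1196 A_ack=7078 B_seq=7078 B_ack=1013
After event 3: A_seq=1217 A_ack=7078 B_seq=7078 B_ack=1013
After event 4: A_seq=1217 A_ack=7132 B_seq=7132 B_ack=1013
After event 5: A_seq=1217 A_ack=7224 B_seq=7224 B_ack=1013

1217 7224 7224 1013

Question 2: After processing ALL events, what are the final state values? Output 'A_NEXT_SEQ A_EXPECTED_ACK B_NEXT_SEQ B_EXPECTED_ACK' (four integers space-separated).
Answer: 1341 7367 7367 1013

Derivation:
After event 0: A_seq=1000 A_ack=7078 B_seq=7078 B_ack=1000
After event 1: A_seq=1013 A_ack=7078 B_seq=7078 B_ack=1013
After event 2: A_seq=1196 A_ack=7078 B_seq=7078 B_ack=1013
After event 3: A_seq=1217 A_ack=7078 B_seq=7078 B_ack=1013
After event 4: A_seq=1217 A_ack=7132 B_seq=7132 B_ack=1013
After event 5: A_seq=1217 A_ack=7224 B_seq=7224 B_ack=1013
After event 6: A_seq=1341 A_ack=7224 B_seq=7224 B_ack=1013
After event 7: A_seq=1341 A_ack=7367 B_seq=7367 B_ack=1013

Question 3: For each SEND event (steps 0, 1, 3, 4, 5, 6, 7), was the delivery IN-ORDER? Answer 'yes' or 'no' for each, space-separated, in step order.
Answer: yes yes no yes yes no yes

Derivation:
Step 0: SEND seq=7000 -> in-order
Step 1: SEND seq=1000 -> in-order
Step 3: SEND seq=1196 -> out-of-order
Step 4: SEND seq=7078 -> in-order
Step 5: SEND seq=7132 -> in-order
Step 6: SEND seq=1217 -> out-of-order
Step 7: SEND seq=7224 -> in-order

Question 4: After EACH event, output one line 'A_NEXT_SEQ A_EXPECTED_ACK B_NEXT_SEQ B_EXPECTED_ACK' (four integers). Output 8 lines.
1000 7078 7078 1000
1013 7078 7078 1013
1196 7078 7078 1013
1217 7078 7078 1013
1217 7132 7132 1013
1217 7224 7224 1013
1341 7224 7224 1013
1341 7367 7367 1013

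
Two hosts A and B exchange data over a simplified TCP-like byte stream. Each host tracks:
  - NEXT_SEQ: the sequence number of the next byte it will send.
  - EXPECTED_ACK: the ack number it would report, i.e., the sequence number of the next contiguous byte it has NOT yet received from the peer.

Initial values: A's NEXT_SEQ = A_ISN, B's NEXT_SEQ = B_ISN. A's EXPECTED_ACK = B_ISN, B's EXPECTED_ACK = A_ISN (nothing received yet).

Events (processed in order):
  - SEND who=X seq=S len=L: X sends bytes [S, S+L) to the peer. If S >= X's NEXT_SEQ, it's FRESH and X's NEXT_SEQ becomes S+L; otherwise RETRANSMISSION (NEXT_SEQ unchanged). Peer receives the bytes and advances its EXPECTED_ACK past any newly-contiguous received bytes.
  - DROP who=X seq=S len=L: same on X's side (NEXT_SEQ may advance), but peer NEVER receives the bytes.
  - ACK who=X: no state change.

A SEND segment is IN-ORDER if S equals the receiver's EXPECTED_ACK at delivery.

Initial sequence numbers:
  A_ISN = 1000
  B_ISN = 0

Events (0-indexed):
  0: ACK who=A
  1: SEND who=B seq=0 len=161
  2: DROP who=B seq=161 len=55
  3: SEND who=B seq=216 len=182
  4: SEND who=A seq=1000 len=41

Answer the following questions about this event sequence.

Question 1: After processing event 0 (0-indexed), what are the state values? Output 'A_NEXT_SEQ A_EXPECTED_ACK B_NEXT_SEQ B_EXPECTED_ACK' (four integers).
After event 0: A_seq=1000 A_ack=0 B_seq=0 B_ack=1000

1000 0 0 1000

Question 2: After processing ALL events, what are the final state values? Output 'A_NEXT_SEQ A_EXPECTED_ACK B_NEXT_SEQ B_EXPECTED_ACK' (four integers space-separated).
After event 0: A_seq=1000 A_ack=0 B_seq=0 B_ack=1000
After event 1: A_seq=1000 A_ack=161 B_seq=161 B_ack=1000
After event 2: A_seq=1000 A_ack=161 B_seq=216 B_ack=1000
After event 3: A_seq=1000 A_ack=161 B_seq=398 B_ack=1000
After event 4: A_seq=1041 A_ack=161 B_seq=398 B_ack=1041

Answer: 1041 161 398 1041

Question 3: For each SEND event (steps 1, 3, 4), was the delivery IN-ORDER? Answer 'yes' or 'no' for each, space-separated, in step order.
Answer: yes no yes

Derivation:
Step 1: SEND seq=0 -> in-order
Step 3: SEND seq=216 -> out-of-order
Step 4: SEND seq=1000 -> in-order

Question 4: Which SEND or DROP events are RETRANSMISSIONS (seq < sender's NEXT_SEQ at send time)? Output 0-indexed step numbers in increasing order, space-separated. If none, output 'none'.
Step 1: SEND seq=0 -> fresh
Step 2: DROP seq=161 -> fresh
Step 3: SEND seq=216 -> fresh
Step 4: SEND seq=1000 -> fresh

Answer: none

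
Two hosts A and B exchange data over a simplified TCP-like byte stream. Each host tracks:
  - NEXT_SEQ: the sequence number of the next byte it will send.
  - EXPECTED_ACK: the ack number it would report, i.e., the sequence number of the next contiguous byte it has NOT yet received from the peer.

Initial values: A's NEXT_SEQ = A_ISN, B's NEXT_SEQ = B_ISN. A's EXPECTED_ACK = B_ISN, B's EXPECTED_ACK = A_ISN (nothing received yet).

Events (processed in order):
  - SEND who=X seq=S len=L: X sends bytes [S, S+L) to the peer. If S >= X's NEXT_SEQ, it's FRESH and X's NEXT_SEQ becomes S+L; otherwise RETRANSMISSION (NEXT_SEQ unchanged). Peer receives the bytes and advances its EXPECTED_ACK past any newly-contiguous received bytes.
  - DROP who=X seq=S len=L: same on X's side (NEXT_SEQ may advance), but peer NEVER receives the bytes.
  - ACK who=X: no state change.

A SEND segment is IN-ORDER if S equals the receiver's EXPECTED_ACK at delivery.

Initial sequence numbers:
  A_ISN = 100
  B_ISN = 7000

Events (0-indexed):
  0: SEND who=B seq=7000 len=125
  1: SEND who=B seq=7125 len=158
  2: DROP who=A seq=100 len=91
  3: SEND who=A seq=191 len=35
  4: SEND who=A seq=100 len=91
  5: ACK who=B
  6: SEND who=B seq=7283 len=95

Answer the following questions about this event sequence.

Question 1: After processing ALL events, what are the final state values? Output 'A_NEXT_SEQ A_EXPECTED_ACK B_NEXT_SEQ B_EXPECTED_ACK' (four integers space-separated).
After event 0: A_seq=100 A_ack=7125 B_seq=7125 B_ack=100
After event 1: A_seq=100 A_ack=7283 B_seq=7283 B_ack=100
After event 2: A_seq=191 A_ack=7283 B_seq=7283 B_ack=100
After event 3: A_seq=226 A_ack=7283 B_seq=7283 B_ack=100
After event 4: A_seq=226 A_ack=7283 B_seq=7283 B_ack=226
After event 5: A_seq=226 A_ack=7283 B_seq=7283 B_ack=226
After event 6: A_seq=226 A_ack=7378 B_seq=7378 B_ack=226

Answer: 226 7378 7378 226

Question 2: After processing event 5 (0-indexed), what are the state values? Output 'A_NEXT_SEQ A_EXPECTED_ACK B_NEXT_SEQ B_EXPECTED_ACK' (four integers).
After event 0: A_seq=100 A_ack=7125 B_seq=7125 B_ack=100
After event 1: A_seq=100 A_ack=7283 B_seq=7283 B_ack=100
After event 2: A_seq=191 A_ack=7283 B_seq=7283 B_ack=100
After event 3: A_seq=226 A_ack=7283 B_seq=7283 B_ack=100
After event 4: A_seq=226 A_ack=7283 B_seq=7283 B_ack=226
After event 5: A_seq=226 A_ack=7283 B_seq=7283 B_ack=226

226 7283 7283 226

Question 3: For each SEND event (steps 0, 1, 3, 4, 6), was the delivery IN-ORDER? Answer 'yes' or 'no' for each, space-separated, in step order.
Step 0: SEND seq=7000 -> in-order
Step 1: SEND seq=7125 -> in-order
Step 3: SEND seq=191 -> out-of-order
Step 4: SEND seq=100 -> in-order
Step 6: SEND seq=7283 -> in-order

Answer: yes yes no yes yes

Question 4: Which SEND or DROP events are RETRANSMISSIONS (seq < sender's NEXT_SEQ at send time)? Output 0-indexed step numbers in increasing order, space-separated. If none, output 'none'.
Answer: 4

Derivation:
Step 0: SEND seq=7000 -> fresh
Step 1: SEND seq=7125 -> fresh
Step 2: DROP seq=100 -> fresh
Step 3: SEND seq=191 -> fresh
Step 4: SEND seq=100 -> retransmit
Step 6: SEND seq=7283 -> fresh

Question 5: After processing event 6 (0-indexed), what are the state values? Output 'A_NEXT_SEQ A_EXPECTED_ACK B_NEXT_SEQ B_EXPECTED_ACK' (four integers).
After event 0: A_seq=100 A_ack=7125 B_seq=7125 B_ack=100
After event 1: A_seq=100 A_ack=7283 B_seq=7283 B_ack=100
After event 2: A_seq=191 A_ack=7283 B_seq=7283 B_ack=100
After event 3: A_seq=226 A_ack=7283 B_seq=7283 B_ack=100
After event 4: A_seq=226 A_ack=7283 B_seq=7283 B_ack=226
After event 5: A_seq=226 A_ack=7283 B_seq=7283 B_ack=226
After event 6: A_seq=226 A_ack=7378 B_seq=7378 B_ack=226

226 7378 7378 226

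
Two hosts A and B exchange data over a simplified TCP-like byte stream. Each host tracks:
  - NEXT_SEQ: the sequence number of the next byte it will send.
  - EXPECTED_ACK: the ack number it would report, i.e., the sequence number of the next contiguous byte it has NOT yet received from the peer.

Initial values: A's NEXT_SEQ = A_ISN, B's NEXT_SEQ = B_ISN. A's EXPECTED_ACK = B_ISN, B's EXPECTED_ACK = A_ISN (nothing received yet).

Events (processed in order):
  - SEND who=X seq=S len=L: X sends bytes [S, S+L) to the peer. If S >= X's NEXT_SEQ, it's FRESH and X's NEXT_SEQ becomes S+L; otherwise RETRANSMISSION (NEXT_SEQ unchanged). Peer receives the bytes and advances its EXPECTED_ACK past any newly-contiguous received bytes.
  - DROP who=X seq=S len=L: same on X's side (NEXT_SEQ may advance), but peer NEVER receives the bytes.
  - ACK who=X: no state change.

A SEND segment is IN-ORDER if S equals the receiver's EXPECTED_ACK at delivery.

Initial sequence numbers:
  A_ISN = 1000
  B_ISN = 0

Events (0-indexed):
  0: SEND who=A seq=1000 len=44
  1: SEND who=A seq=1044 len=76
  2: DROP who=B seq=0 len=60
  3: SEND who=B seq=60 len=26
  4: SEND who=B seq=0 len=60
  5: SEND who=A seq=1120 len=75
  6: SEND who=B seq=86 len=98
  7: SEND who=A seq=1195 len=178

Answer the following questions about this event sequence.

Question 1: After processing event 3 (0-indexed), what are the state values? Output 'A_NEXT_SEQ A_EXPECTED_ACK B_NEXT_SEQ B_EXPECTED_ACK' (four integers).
After event 0: A_seq=1044 A_ack=0 B_seq=0 B_ack=1044
After event 1: A_seq=1120 A_ack=0 B_seq=0 B_ack=1120
After event 2: A_seq=1120 A_ack=0 B_seq=60 B_ack=1120
After event 3: A_seq=1120 A_ack=0 B_seq=86 B_ack=1120

1120 0 86 1120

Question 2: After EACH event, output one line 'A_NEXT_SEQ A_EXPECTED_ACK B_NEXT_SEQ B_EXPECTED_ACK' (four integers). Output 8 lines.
1044 0 0 1044
1120 0 0 1120
1120 0 60 1120
1120 0 86 1120
1120 86 86 1120
1195 86 86 1195
1195 184 184 1195
1373 184 184 1373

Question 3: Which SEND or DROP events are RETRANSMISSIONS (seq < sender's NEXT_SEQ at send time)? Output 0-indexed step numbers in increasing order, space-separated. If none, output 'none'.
Answer: 4

Derivation:
Step 0: SEND seq=1000 -> fresh
Step 1: SEND seq=1044 -> fresh
Step 2: DROP seq=0 -> fresh
Step 3: SEND seq=60 -> fresh
Step 4: SEND seq=0 -> retransmit
Step 5: SEND seq=1120 -> fresh
Step 6: SEND seq=86 -> fresh
Step 7: SEND seq=1195 -> fresh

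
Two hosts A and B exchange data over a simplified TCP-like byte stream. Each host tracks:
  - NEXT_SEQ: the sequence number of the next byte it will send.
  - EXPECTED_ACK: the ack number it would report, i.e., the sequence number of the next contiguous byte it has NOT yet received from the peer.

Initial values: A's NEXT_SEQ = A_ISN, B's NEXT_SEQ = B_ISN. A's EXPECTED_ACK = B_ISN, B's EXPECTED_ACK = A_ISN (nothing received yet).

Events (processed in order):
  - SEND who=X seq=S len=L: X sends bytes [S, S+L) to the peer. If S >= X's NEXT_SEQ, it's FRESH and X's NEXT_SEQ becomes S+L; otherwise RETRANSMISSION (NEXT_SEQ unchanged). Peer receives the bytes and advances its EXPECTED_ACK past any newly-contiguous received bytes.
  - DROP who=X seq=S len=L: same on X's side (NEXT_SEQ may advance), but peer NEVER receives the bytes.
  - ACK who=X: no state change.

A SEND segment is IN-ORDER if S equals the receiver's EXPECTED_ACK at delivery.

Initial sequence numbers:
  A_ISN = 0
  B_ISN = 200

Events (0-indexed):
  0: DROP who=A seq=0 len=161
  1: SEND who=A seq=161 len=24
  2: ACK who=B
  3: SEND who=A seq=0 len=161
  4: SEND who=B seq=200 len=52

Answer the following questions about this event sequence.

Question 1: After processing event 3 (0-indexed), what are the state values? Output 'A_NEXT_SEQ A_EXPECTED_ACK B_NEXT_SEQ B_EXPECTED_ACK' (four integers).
After event 0: A_seq=161 A_ack=200 B_seq=200 B_ack=0
After event 1: A_seq=185 A_ack=200 B_seq=200 B_ack=0
After event 2: A_seq=185 A_ack=200 B_seq=200 B_ack=0
After event 3: A_seq=185 A_ack=200 B_seq=200 B_ack=185

185 200 200 185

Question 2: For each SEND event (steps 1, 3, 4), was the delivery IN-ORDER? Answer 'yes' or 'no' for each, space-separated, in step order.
Answer: no yes yes

Derivation:
Step 1: SEND seq=161 -> out-of-order
Step 3: SEND seq=0 -> in-order
Step 4: SEND seq=200 -> in-order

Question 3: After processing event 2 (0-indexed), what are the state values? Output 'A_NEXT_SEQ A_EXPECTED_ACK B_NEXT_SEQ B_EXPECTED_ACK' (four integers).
After event 0: A_seq=161 A_ack=200 B_seq=200 B_ack=0
After event 1: A_seq=185 A_ack=200 B_seq=200 B_ack=0
After event 2: A_seq=185 A_ack=200 B_seq=200 B_ack=0

185 200 200 0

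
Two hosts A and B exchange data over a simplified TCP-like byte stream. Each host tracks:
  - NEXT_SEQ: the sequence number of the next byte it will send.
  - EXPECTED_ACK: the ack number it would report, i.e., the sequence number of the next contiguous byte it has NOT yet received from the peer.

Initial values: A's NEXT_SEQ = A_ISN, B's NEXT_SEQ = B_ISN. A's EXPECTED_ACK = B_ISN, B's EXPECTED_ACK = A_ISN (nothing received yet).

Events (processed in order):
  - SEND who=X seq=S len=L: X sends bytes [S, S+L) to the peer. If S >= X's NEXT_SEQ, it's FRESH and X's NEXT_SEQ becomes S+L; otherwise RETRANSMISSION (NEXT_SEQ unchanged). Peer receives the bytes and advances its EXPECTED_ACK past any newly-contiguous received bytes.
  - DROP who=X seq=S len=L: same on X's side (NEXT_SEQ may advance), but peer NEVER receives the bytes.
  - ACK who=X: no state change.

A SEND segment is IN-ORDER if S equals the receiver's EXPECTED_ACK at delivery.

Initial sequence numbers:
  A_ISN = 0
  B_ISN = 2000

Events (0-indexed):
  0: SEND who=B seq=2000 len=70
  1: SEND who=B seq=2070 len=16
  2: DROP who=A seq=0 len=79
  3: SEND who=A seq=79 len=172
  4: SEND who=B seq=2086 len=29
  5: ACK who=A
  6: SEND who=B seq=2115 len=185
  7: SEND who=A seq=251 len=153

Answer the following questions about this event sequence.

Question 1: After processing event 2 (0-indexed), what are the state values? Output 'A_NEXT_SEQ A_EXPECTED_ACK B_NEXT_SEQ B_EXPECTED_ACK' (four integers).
After event 0: A_seq=0 A_ack=2070 B_seq=2070 B_ack=0
After event 1: A_seq=0 A_ack=2086 B_seq=2086 B_ack=0
After event 2: A_seq=79 A_ack=2086 B_seq=2086 B_ack=0

79 2086 2086 0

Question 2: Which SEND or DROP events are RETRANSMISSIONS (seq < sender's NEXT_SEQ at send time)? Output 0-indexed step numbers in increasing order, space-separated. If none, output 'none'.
Step 0: SEND seq=2000 -> fresh
Step 1: SEND seq=2070 -> fresh
Step 2: DROP seq=0 -> fresh
Step 3: SEND seq=79 -> fresh
Step 4: SEND seq=2086 -> fresh
Step 6: SEND seq=2115 -> fresh
Step 7: SEND seq=251 -> fresh

Answer: none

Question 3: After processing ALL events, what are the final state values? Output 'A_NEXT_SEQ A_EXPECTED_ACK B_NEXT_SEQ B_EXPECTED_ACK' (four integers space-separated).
After event 0: A_seq=0 A_ack=2070 B_seq=2070 B_ack=0
After event 1: A_seq=0 A_ack=2086 B_seq=2086 B_ack=0
After event 2: A_seq=79 A_ack=2086 B_seq=2086 B_ack=0
After event 3: A_seq=251 A_ack=2086 B_seq=2086 B_ack=0
After event 4: A_seq=251 A_ack=2115 B_seq=2115 B_ack=0
After event 5: A_seq=251 A_ack=2115 B_seq=2115 B_ack=0
After event 6: A_seq=251 A_ack=2300 B_seq=2300 B_ack=0
After event 7: A_seq=404 A_ack=2300 B_seq=2300 B_ack=0

Answer: 404 2300 2300 0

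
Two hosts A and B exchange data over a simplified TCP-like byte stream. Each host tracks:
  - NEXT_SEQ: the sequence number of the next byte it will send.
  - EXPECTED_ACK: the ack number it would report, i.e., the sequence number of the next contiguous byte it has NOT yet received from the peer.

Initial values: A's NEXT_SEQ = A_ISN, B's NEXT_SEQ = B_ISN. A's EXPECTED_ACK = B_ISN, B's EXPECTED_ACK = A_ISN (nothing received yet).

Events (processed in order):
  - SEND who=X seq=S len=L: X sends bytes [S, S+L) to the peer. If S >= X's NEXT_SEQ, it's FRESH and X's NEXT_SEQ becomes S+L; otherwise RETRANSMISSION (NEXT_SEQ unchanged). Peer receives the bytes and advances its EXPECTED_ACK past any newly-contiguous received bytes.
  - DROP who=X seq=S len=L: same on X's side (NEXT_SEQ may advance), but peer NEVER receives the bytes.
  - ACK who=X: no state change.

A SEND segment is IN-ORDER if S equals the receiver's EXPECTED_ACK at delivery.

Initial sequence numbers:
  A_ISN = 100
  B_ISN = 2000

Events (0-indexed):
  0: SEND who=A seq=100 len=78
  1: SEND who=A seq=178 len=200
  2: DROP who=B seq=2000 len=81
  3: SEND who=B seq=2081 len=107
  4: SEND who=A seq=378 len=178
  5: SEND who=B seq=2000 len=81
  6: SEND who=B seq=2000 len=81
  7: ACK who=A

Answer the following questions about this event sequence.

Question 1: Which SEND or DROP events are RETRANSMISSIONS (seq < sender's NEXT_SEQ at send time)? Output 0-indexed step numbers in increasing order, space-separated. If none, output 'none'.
Step 0: SEND seq=100 -> fresh
Step 1: SEND seq=178 -> fresh
Step 2: DROP seq=2000 -> fresh
Step 3: SEND seq=2081 -> fresh
Step 4: SEND seq=378 -> fresh
Step 5: SEND seq=2000 -> retransmit
Step 6: SEND seq=2000 -> retransmit

Answer: 5 6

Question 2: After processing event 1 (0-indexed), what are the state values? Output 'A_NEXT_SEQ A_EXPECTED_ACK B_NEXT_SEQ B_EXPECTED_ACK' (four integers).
After event 0: A_seq=178 A_ack=2000 B_seq=2000 B_ack=178
After event 1: A_seq=378 A_ack=2000 B_seq=2000 B_ack=378

378 2000 2000 378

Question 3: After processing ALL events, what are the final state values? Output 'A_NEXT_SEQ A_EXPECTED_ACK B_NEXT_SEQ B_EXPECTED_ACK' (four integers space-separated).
After event 0: A_seq=178 A_ack=2000 B_seq=2000 B_ack=178
After event 1: A_seq=378 A_ack=2000 B_seq=2000 B_ack=378
After event 2: A_seq=378 A_ack=2000 B_seq=2081 B_ack=378
After event 3: A_seq=378 A_ack=2000 B_seq=2188 B_ack=378
After event 4: A_seq=556 A_ack=2000 B_seq=2188 B_ack=556
After event 5: A_seq=556 A_ack=2188 B_seq=2188 B_ack=556
After event 6: A_seq=556 A_ack=2188 B_seq=2188 B_ack=556
After event 7: A_seq=556 A_ack=2188 B_seq=2188 B_ack=556

Answer: 556 2188 2188 556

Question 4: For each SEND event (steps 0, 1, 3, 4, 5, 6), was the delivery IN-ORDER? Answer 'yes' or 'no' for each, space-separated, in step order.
Step 0: SEND seq=100 -> in-order
Step 1: SEND seq=178 -> in-order
Step 3: SEND seq=2081 -> out-of-order
Step 4: SEND seq=378 -> in-order
Step 5: SEND seq=2000 -> in-order
Step 6: SEND seq=2000 -> out-of-order

Answer: yes yes no yes yes no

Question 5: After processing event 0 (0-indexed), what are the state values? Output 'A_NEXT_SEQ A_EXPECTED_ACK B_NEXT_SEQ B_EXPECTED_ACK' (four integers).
After event 0: A_seq=178 A_ack=2000 B_seq=2000 B_ack=178

178 2000 2000 178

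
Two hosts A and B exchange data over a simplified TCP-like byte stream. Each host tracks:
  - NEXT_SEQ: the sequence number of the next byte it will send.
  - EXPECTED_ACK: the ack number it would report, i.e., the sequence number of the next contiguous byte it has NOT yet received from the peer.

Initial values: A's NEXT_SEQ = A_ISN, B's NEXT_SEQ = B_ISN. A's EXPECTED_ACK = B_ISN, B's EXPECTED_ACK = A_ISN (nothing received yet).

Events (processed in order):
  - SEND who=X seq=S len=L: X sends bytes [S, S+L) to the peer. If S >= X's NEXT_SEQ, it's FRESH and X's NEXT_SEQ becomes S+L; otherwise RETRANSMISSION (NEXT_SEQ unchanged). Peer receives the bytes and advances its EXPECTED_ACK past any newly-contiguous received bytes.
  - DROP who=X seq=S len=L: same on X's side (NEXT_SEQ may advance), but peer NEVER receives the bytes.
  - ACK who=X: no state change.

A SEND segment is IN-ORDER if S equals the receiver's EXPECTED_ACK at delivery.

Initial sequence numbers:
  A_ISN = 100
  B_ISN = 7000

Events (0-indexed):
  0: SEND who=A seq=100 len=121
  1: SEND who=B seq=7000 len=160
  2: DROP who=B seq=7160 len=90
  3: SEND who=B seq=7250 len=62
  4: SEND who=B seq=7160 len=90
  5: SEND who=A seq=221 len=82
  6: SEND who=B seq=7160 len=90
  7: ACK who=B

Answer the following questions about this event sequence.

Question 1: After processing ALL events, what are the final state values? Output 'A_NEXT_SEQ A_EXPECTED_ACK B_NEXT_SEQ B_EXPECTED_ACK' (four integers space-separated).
Answer: 303 7312 7312 303

Derivation:
After event 0: A_seq=221 A_ack=7000 B_seq=7000 B_ack=221
After event 1: A_seq=221 A_ack=7160 B_seq=7160 B_ack=221
After event 2: A_seq=221 A_ack=7160 B_seq=7250 B_ack=221
After event 3: A_seq=221 A_ack=7160 B_seq=7312 B_ack=221
After event 4: A_seq=221 A_ack=7312 B_seq=7312 B_ack=221
After event 5: A_seq=303 A_ack=7312 B_seq=7312 B_ack=303
After event 6: A_seq=303 A_ack=7312 B_seq=7312 B_ack=303
After event 7: A_seq=303 A_ack=7312 B_seq=7312 B_ack=303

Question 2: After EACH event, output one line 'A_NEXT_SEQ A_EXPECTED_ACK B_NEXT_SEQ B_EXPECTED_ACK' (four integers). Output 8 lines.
221 7000 7000 221
221 7160 7160 221
221 7160 7250 221
221 7160 7312 221
221 7312 7312 221
303 7312 7312 303
303 7312 7312 303
303 7312 7312 303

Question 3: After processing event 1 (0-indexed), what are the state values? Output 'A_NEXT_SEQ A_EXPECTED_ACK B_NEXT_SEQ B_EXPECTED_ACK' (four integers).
After event 0: A_seq=221 A_ack=7000 B_seq=7000 B_ack=221
After event 1: A_seq=221 A_ack=7160 B_seq=7160 B_ack=221

221 7160 7160 221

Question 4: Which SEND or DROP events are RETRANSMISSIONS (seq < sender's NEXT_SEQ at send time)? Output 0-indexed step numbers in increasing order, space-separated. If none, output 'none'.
Answer: 4 6

Derivation:
Step 0: SEND seq=100 -> fresh
Step 1: SEND seq=7000 -> fresh
Step 2: DROP seq=7160 -> fresh
Step 3: SEND seq=7250 -> fresh
Step 4: SEND seq=7160 -> retransmit
Step 5: SEND seq=221 -> fresh
Step 6: SEND seq=7160 -> retransmit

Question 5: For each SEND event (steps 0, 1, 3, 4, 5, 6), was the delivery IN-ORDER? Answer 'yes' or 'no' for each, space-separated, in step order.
Step 0: SEND seq=100 -> in-order
Step 1: SEND seq=7000 -> in-order
Step 3: SEND seq=7250 -> out-of-order
Step 4: SEND seq=7160 -> in-order
Step 5: SEND seq=221 -> in-order
Step 6: SEND seq=7160 -> out-of-order

Answer: yes yes no yes yes no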